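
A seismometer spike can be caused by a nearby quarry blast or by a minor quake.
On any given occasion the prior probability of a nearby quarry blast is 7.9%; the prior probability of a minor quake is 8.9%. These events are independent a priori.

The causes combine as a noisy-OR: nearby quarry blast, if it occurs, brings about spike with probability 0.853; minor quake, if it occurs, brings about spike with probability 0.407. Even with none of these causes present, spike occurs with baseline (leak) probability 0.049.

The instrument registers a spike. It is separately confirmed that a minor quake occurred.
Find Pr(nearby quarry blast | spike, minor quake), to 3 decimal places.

Under noisy-OR, P(spike | causes) = 1 − (1−0.049)·∏(1−qᵢ) over the active causes.
By total probability over both values of nearby quarry blast:
  P(spike | minor quake) = 0.436057*0.921 + 0.9171*0.079
        = 0.401608 + 0.072451 = 0.474059
Configurations with nearby quarry blast contribute 0.072451, so
  P(nearby quarry blast | spike, minor quake) = 0.072451 / 0.474059 ≈ 0.153

Pr(nearby quarry blast | spike, minor quake) ≈ 0.153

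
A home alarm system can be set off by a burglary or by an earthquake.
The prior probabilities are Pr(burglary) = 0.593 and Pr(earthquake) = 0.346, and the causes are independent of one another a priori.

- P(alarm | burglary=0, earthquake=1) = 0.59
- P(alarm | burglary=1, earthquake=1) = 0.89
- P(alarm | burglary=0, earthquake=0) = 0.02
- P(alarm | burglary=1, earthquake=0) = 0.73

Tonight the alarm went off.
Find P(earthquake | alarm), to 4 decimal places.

P(earthquake | alarm) ≈ 0.4795

By total probability over the 4 (burglary, earthquake) configurations:
  P(alarm) = 0.02×0.407×0.654 + 0.59×0.407×0.346 + 0.73×0.593×0.654 + 0.89×0.593×0.346
        = 0.005324 + 0.083085 + 0.283110 + 0.182608 = 0.554127
Configurations with earthquake contribute 0.265693, so
  P(earthquake | alarm) = 0.265693 / 0.554127 ≈ 0.4795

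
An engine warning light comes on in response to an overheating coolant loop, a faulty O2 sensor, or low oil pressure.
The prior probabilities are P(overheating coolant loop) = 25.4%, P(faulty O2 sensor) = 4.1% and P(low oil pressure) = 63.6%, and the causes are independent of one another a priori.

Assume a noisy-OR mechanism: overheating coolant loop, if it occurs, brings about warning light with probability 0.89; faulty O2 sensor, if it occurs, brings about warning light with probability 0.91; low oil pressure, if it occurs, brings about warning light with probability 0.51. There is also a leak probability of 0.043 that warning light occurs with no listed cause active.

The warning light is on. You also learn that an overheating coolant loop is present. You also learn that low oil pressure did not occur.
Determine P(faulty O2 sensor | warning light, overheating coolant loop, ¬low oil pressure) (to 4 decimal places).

Under noisy-OR, P(warning light | causes) = 1 − (1−0.043)·∏(1−qᵢ) over the active causes.
Weight on faulty O2 sensor=true, given the evidence: 0.990526*0.041 = 0.040612
The normalizing constant is 0.89473*0.959 + 0.990526*0.041 = 0.898658
Posterior = 0.040612 / 0.898658 ≈ 0.0452

P(faulty O2 sensor | warning light, overheating coolant loop, ¬low oil pressure) ≈ 0.0452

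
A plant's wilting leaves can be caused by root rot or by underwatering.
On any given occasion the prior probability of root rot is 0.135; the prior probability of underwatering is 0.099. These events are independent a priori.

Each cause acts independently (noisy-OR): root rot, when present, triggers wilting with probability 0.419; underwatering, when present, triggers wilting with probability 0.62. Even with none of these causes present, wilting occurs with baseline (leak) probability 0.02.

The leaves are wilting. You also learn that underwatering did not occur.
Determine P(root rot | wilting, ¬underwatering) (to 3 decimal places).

P(root rot | wilting, ¬underwatering) ≈ 0.771

Under noisy-OR, P(wilting | causes) = 1 − (1−0.02)·∏(1−qᵢ) over the active causes.
Sum P(wilting|·) weighted by the priors over both values of root rot:
  P(wilting | ¬underwatering) = 0.02×0.865 + 0.43062×0.135
        = 0.017300 + 0.058134 = 0.075434
Configurations with root rot contribute 0.058134, so
  P(root rot | wilting, ¬underwatering) = 0.058134 / 0.075434 ≈ 0.771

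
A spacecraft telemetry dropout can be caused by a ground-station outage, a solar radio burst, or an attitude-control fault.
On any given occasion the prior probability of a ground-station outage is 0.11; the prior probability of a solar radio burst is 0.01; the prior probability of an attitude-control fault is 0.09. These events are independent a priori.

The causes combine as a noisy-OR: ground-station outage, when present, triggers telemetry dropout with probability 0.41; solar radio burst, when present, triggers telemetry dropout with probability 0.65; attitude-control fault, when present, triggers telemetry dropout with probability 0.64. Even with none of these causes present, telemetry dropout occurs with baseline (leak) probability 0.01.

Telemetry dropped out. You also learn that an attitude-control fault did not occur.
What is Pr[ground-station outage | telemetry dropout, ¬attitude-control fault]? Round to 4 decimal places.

Under noisy-OR, P(telemetry dropout | causes) = 1 − (1−0.01)·∏(1−qᵢ) over the active causes.
P(telemetry dropout | ¬attitude-control fault) = 0.01*0.89*0.99 + 0.6535*0.89*0.01 + 0.4159*0.11*0.99 + 0.795565*0.11*0.01 = 0.008811 + 0.005816 + 0.045292 + 0.000875 = 0.060794
Restricting to configurations with ground-station outage present: 0.045292 + 0.000875 = 0.046167.
Hence the posterior is 0.046167/0.060794 ≈ 0.7594.

Pr[ground-station outage | telemetry dropout, ¬attitude-control fault] ≈ 0.7594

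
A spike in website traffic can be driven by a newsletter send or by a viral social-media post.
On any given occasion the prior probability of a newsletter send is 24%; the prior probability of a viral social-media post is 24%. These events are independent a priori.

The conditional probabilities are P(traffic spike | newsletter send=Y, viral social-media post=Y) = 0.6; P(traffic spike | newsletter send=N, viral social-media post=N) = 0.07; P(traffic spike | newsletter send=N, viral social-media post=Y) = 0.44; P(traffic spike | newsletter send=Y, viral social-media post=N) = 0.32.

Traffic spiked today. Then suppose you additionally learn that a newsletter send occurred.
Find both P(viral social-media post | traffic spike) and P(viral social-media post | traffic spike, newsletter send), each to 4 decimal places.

Weight on viral social-media post=true, given the evidence: 0.080256 + 0.034560 = 0.114816
The normalizing constant is 0.07*0.76*0.76 + 0.44*0.76*0.24 + 0.32*0.24*0.76 + 0.6*0.24*0.24 = 0.213616
P(viral social-media post | traffic spike) = 0.114816/0.213616 ≈ 0.5375

Now also conditioning on newsletter send=true:
Sum P(traffic spike|·) weighted by the priors over both values of viral social-media post:
  P(traffic spike | newsletter send) = 0.32×0.76 + 0.6×0.24
        = 0.243200 + 0.144000 = 0.387200
The terms with viral social-media post present sum to 0.144000, so
  P(viral social-media post | traffic spike, newsletter send) = 0.144000 / 0.387200 ≈ 0.3719

P(viral social-media post | traffic spike) ≈ 0.5375; P(viral social-media post | traffic spike, newsletter send) ≈ 0.3719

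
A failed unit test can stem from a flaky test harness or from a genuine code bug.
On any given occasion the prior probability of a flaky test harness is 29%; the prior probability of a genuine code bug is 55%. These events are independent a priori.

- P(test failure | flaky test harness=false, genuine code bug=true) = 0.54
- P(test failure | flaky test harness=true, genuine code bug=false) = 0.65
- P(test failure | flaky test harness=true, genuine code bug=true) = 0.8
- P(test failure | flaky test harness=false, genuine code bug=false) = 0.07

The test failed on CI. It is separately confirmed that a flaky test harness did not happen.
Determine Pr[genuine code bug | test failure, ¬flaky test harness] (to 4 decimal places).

Pr[genuine code bug | test failure, ¬flaky test harness] ≈ 0.9041

P(test failure | ¬flaky test harness) = 0.07×0.45 + 0.54×0.55 = 0.031500 + 0.297000 = 0.328500
Restricting to configurations with genuine code bug present: 0.54×0.55 = 0.297000.
P(genuine code bug | test failure, ¬flaky test harness) = 0.297000 / 0.328500 ≈ 0.9041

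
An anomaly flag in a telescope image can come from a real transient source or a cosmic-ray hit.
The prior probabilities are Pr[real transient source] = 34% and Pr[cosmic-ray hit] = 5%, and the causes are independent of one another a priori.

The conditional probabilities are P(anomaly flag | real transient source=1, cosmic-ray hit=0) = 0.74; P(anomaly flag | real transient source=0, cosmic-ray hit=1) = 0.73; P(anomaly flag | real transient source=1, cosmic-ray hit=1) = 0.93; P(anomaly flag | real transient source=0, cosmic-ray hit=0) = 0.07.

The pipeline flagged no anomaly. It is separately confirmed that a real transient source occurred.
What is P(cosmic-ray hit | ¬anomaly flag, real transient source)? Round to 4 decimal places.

P(cosmic-ray hit | ¬anomaly flag, real transient source) ≈ 0.0140

For the numerator, keep only cosmic-ray hit=true terms: 0.07×0.05 = 0.003500
Denominator P(¬anomaly flag | real transient source): 0.26×0.95 + 0.07×0.05 = 0.250500
P(cosmic-ray hit | ¬anomaly flag, real transient source) = 0.003500/0.250500 ≈ 0.0140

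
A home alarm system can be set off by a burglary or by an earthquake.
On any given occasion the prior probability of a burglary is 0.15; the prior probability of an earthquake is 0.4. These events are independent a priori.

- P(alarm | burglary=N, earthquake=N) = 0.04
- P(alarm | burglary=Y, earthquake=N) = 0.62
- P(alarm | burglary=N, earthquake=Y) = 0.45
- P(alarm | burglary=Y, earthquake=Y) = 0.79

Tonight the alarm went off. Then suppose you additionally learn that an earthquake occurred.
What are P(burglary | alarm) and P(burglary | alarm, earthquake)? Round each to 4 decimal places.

P(burglary | alarm) ≈ 0.3731; P(burglary | alarm, earthquake) ≈ 0.2365

By total probability over the 4 (burglary, earthquake) configurations:
  P(alarm) = 0.04×0.85×0.6 + 0.45×0.85×0.4 + 0.62×0.15×0.6 + 0.79×0.15×0.4
        = 0.020400 + 0.153000 + 0.055800 + 0.047400 = 0.276600
The terms with burglary present sum to 0.103200, so
  P(burglary | alarm) = 0.103200 / 0.276600 ≈ 0.3731

Now condition on the additional information:
Numerator (weight on configurations with burglary): 0.79×0.15 = 0.118500
Normalizer over all consistent configurations: 0.45×0.85 + 0.79×0.15 = 0.501000
Posterior = 0.118500 / 0.501000 ≈ 0.2365
Conditioning on earthquake lowers the posterior on burglary: the classic explaining-away effect in a common-effect structure.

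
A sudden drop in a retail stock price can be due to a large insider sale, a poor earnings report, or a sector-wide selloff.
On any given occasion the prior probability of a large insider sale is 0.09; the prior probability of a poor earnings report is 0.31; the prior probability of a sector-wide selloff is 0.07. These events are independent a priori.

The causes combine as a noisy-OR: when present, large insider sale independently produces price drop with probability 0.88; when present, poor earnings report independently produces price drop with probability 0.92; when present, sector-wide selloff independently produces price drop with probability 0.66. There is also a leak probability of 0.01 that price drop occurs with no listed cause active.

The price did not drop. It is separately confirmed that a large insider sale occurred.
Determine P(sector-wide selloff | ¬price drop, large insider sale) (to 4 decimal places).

P(sector-wide selloff | ¬price drop, large insider sale) ≈ 0.0250

Under noisy-OR, P(price drop | causes) = 1 − (1−0.01)·∏(1−qᵢ) over the active causes.
P(¬price drop | large insider sale) = 0.1188·0.69·0.93 + 0.040392·0.69·0.07 + 0.009504·0.31·0.93 + 0.003231·0.31·0.07 = 0.076234 + 0.001951 + 0.002740 + 0.000070 = 0.080995
Of this, 0.002021 comes from 0.001951 + 0.000070 (the sector-wide selloff=true cases).
P(sector-wide selloff | ¬price drop, large insider sale) = 0.002021 / 0.080995 ≈ 0.0250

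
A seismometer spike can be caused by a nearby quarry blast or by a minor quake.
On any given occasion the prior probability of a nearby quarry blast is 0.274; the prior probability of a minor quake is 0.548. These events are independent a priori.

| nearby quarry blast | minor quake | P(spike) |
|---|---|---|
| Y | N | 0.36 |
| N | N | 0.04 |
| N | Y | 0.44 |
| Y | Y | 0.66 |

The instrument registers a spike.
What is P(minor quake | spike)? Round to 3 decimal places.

Sum P(spike|·) weighted by the priors over the 4 (nearby quarry blast, minor quake) configurations:
  P(spike) = 0.04*0.726*0.452 + 0.44*0.726*0.548 + 0.36*0.274*0.452 + 0.66*0.274*0.548
        = 0.013126 + 0.175053 + 0.044585 + 0.099100 = 0.331864
Configurations with minor quake contribute 0.274153, so
  P(minor quake | spike) = 0.274153 / 0.331864 ≈ 0.826

P(minor quake | spike) ≈ 0.826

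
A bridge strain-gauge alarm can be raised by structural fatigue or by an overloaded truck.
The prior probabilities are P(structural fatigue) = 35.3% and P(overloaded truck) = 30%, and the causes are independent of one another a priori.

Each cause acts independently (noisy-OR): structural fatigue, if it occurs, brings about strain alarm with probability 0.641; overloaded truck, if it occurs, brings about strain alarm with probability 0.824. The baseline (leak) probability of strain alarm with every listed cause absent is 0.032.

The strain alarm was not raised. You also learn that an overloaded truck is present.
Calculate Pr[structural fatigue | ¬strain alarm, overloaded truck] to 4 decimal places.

Pr[structural fatigue | ¬strain alarm, overloaded truck] ≈ 0.1638

Under noisy-OR, P(strain alarm | causes) = 1 − (1−0.032)·∏(1−qᵢ) over the active causes.
Enumerate both values of structural fatigue and weight by the priors:
  P(¬strain alarm | overloaded truck) = 0.170368·0.647 + 0.061162·0.353
        = 0.110228 + 0.021590 = 0.131818
Keeping only the structural fatigue-present terms gives 0.021590, so
  P(structural fatigue | ¬strain alarm, overloaded truck) = 0.021590 / 0.131818 ≈ 0.1638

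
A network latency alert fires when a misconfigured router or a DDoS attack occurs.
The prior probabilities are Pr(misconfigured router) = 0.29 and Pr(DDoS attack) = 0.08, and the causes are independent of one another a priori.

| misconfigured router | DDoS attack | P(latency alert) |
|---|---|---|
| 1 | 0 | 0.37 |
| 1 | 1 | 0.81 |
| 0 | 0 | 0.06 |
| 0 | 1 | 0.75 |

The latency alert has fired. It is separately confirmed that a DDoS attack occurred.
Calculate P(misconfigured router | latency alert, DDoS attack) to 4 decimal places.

P(misconfigured router | latency alert, DDoS attack) ≈ 0.3061

For the numerator, keep only misconfigured router=true terms: 0.81×0.29 = 0.234900
Denominator P(latency alert | DDoS attack): 0.75×0.71 + 0.81×0.29 = 0.767400
P(misconfigured router | latency alert, DDoS attack) = 0.234900/0.767400 ≈ 0.3061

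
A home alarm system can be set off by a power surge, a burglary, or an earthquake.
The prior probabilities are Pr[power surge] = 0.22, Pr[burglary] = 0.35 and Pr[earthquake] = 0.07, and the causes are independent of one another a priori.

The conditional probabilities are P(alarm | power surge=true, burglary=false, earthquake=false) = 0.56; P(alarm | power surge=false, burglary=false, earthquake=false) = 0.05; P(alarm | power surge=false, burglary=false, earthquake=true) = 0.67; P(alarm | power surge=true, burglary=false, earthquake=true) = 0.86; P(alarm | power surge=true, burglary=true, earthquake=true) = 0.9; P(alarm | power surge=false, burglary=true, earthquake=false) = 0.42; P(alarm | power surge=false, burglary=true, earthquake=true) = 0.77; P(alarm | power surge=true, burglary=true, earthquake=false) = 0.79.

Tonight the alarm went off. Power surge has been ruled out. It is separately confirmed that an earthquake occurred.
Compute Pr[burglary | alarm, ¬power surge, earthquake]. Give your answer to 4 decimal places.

For the numerator, keep only burglary=true terms: 0.77×0.35 = 0.269500
The normalizing constant is 0.67×0.65 + 0.77×0.35 = 0.705000
Posterior = 0.269500 / 0.705000 ≈ 0.3823

Pr[burglary | alarm, ¬power surge, earthquake] ≈ 0.3823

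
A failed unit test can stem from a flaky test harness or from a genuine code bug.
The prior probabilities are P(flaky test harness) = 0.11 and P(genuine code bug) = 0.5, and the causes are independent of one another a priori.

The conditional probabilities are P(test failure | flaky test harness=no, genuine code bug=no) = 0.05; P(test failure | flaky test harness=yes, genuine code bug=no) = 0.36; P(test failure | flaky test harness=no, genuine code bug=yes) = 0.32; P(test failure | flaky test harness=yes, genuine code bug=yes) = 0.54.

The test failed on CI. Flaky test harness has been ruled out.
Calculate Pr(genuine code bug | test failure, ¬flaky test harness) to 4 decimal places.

Pr(genuine code bug | test failure, ¬flaky test harness) ≈ 0.8649

Weight on genuine code bug=true, given the evidence: 0.32×0.5 = 0.160000
Denominator P(test failure | ¬flaky test harness): 0.05×0.5 + 0.32×0.5 = 0.185000
Posterior = 0.160000 / 0.185000 ≈ 0.8649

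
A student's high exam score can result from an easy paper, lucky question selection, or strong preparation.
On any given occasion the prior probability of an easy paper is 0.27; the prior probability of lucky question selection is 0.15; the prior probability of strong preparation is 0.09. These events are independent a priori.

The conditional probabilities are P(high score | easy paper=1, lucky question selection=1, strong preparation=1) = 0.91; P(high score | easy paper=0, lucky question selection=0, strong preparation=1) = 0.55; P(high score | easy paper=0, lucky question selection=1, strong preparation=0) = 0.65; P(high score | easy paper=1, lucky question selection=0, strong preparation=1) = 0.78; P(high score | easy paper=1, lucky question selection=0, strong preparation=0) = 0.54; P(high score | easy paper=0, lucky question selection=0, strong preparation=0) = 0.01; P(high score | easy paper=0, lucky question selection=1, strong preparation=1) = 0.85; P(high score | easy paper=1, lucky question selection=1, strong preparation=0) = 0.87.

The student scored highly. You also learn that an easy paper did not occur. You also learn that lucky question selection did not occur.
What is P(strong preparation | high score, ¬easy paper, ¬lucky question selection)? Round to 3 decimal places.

Numerator (weight on configurations with strong preparation): 0.55·0.09 = 0.049500
The normalizing constant is 0.01·0.91 + 0.55·0.09 = 0.058600
Posterior = 0.049500 / 0.058600 ≈ 0.845

P(strong preparation | high score, ¬easy paper, ¬lucky question selection) ≈ 0.845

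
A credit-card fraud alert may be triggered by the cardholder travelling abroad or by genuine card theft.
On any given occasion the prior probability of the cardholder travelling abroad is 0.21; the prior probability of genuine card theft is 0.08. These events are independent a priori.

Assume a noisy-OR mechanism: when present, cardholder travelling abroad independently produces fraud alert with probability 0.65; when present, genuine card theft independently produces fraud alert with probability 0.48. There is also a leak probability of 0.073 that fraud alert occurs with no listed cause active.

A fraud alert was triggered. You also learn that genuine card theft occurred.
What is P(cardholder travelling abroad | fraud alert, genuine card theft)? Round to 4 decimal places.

P(cardholder travelling abroad | fraud alert, genuine card theft) ≈ 0.2990

Under noisy-OR, P(fraud alert | causes) = 1 − (1−0.073)·∏(1−qᵢ) over the active causes.
By total probability over both values of cardholder travelling abroad:
  P(fraud alert | genuine card theft) = 0.51796·0.79 + 0.831286·0.21
        = 0.409188 + 0.174570 = 0.583758
Configurations with cardholder travelling abroad contribute 0.174570, so
  P(cardholder travelling abroad | fraud alert, genuine card theft) = 0.174570 / 0.583758 ≈ 0.2990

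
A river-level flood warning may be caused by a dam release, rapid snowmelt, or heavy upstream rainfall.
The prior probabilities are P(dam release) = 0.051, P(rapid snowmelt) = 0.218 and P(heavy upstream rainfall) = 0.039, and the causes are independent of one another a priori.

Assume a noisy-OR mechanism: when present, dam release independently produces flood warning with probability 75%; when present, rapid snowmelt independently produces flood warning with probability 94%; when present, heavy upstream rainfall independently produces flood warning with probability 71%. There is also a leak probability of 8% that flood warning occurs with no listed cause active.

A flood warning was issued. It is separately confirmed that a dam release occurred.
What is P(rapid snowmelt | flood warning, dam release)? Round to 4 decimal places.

P(rapid snowmelt | flood warning, dam release) ≈ 0.2616

Under noisy-OR, P(flood warning | causes) = 1 − (1−0.08)·∏(1−qᵢ) over the active causes.
P(flood warning | dam release) = 0.77·0.782·0.961 + 0.9333·0.782·0.039 + 0.9862·0.218·0.961 + 0.995998·0.218·0.039 = 0.578657 + 0.028464 + 0.206607 + 0.008468 = 0.822196
Of this, 0.215075 comes from 0.206607 + 0.008468 (the rapid snowmelt=true cases).
P(rapid snowmelt | flood warning, dam release) = 0.215075 / 0.822196 ≈ 0.2616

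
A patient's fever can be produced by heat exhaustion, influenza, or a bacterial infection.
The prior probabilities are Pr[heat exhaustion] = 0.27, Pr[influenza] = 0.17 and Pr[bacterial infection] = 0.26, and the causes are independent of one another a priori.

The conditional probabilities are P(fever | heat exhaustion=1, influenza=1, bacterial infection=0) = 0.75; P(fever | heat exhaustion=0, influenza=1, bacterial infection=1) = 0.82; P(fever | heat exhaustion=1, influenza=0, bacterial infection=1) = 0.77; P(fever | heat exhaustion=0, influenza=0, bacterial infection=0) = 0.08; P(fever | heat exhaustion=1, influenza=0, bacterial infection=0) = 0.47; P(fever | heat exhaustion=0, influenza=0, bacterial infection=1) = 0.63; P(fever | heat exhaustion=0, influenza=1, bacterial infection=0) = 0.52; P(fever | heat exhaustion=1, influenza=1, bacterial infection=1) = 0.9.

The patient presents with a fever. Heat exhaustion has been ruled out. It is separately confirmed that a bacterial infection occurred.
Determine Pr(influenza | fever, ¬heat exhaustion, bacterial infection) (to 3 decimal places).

P(fever | ¬heat exhaustion, bacterial infection) = 0.63*0.83 + 0.82*0.17 = 0.522900 + 0.139400 = 0.662300
The influenza-present share is 0.82*0.17 = 0.139400.
So P(influenza | fever, ¬heat exhaustion, bacterial infection) = 0.139400/0.662300 ≈ 0.210.

Pr(influenza | fever, ¬heat exhaustion, bacterial infection) ≈ 0.210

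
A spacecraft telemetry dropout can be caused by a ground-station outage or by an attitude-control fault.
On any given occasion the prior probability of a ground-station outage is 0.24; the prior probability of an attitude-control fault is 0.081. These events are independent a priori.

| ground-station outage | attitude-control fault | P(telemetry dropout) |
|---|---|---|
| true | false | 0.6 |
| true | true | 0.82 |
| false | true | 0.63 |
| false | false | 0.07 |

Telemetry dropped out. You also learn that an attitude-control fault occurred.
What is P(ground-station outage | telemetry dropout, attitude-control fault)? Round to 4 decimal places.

P(ground-station outage | telemetry dropout, attitude-control fault) ≈ 0.2913

P(telemetry dropout | attitude-control fault) = 0.63×0.76 + 0.82×0.24 = 0.478800 + 0.196800 = 0.675600
Restricting to configurations with ground-station outage present: 0.82×0.24 = 0.196800.
Hence the posterior is 0.196800/0.675600 ≈ 0.2913.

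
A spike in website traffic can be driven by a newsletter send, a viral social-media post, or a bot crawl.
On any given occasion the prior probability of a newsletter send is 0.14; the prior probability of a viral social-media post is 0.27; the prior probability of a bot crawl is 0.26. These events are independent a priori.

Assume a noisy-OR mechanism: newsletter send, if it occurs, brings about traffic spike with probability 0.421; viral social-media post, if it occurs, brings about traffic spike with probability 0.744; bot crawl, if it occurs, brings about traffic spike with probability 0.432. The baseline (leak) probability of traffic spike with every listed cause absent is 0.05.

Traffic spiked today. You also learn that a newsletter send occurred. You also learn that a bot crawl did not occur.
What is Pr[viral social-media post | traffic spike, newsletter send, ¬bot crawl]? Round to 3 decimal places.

Pr[viral social-media post | traffic spike, newsletter send, ¬bot crawl] ≈ 0.414

Under noisy-OR, P(traffic spike | causes) = 1 − (1−0.05)·∏(1−qᵢ) over the active causes.
Sum P(traffic spike|·) weighted by the priors over both values of viral social-media post:
  P(traffic spike | newsletter send, ¬bot crawl) = 0.44995·0.73 + 0.859187·0.27
        = 0.328464 + 0.231980 = 0.560444
Configurations with viral social-media post contribute 0.231980, so
  P(viral social-media post | traffic spike, newsletter send, ¬bot crawl) = 0.231980 / 0.560444 ≈ 0.414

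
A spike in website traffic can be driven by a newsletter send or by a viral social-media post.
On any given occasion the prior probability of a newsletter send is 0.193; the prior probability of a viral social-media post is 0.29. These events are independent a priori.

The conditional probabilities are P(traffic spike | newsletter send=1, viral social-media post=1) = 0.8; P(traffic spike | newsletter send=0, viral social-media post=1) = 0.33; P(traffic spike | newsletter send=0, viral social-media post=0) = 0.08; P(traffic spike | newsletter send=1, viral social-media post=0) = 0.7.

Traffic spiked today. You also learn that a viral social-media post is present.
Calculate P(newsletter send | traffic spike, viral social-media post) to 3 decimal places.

P(newsletter send | traffic spike, viral social-media post) ≈ 0.367

For the numerator, keep only newsletter send=true terms: 0.8×0.193 = 0.154400
Denominator P(traffic spike | viral social-media post): 0.33×0.807 + 0.8×0.193 = 0.420710
P(newsletter send | traffic spike, viral social-media post) = 0.154400/0.420710 ≈ 0.367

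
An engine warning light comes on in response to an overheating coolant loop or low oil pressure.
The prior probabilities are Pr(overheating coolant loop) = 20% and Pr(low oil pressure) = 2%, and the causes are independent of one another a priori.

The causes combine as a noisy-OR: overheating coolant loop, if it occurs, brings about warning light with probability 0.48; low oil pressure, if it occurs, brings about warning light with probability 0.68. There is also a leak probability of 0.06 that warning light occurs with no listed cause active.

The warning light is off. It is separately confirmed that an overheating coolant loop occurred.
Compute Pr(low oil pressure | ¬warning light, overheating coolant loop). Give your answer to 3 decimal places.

Under noisy-OR, P(warning light | causes) = 1 − (1−0.06)·∏(1−qᵢ) over the active causes.
Enumerate both values of low oil pressure and weight by the priors:
  P(¬warning light | overheating coolant loop) = 0.4888*0.98 + 0.156416*0.02
        = 0.479024 + 0.003128 = 0.482152
The terms with low oil pressure present sum to 0.003128, so
  P(low oil pressure | ¬warning light, overheating coolant loop) = 0.003128 / 0.482152 ≈ 0.006

Pr(low oil pressure | ¬warning light, overheating coolant loop) ≈ 0.006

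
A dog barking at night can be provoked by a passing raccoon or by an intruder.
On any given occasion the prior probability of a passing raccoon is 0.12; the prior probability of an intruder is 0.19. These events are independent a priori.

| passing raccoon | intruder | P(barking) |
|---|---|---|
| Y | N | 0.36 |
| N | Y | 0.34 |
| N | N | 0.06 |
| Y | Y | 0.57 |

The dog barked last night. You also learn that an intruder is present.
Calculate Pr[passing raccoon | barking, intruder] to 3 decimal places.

Pr[passing raccoon | barking, intruder] ≈ 0.186

P(barking | intruder) = 0.34*0.88 + 0.57*0.12 = 0.299200 + 0.068400 = 0.367600
Restricting to configurations with passing raccoon present: 0.57*0.12 = 0.068400.
Hence the posterior is 0.068400/0.367600 ≈ 0.186.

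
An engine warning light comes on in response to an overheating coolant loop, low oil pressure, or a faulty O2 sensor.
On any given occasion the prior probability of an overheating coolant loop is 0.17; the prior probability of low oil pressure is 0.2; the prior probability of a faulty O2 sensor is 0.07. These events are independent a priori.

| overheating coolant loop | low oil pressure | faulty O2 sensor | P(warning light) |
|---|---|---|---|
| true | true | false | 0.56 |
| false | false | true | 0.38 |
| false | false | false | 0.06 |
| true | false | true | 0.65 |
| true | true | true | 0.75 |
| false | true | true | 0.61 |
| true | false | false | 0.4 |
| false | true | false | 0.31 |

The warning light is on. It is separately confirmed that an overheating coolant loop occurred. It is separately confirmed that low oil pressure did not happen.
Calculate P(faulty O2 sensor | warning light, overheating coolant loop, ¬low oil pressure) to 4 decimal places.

P(faulty O2 sensor | warning light, overheating coolant loop, ¬low oil pressure) ≈ 0.1090

Weight on faulty O2 sensor=true, given the evidence: 0.65*0.07 = 0.045500
The normalizing constant is 0.4*0.93 + 0.65*0.07 = 0.417500
P(faulty O2 sensor | warning light, overheating coolant loop, ¬low oil pressure) = 0.045500/0.417500 ≈ 0.1090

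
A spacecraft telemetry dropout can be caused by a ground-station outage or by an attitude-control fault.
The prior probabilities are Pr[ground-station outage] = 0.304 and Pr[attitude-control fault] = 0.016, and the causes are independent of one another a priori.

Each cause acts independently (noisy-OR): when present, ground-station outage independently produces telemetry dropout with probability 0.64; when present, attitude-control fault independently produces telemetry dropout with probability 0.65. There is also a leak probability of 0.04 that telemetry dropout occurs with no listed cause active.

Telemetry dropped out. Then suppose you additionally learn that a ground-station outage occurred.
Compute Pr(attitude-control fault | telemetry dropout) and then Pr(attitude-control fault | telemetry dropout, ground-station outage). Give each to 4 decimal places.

Pr(attitude-control fault | telemetry dropout) ≈ 0.0497; Pr(attitude-control fault | telemetry dropout, ground-station outage) ≈ 0.0214

Under noisy-OR, P(telemetry dropout | causes) = 1 − (1−0.04)·∏(1−qᵢ) over the active causes.
Sum P(telemetry dropout|·) weighted by the priors over the 4 (ground-station outage, attitude-control fault) configurations:
  P(telemetry dropout) = 0.04*0.696*0.984 + 0.664*0.696*0.016 + 0.6544*0.304*0.984 + 0.87904*0.304*0.016
        = 0.027395 + 0.007394 + 0.195755 + 0.004276 = 0.234820
The terms with attitude-control fault present sum to 0.011670, so
  P(attitude-control fault | telemetry dropout) = 0.011670 / 0.234820 ≈ 0.0497

Now condition on the additional information:
Weight on attitude-control fault=true, given the evidence: 0.87904·0.016 = 0.014065
Normalizer over all consistent configurations: 0.6544·0.984 + 0.87904·0.016 = 0.657995
Posterior = 0.014065 / 0.657995 ≈ 0.0214
The drop from 0.0497 to 0.0214 is the explaining-away (discounting) effect.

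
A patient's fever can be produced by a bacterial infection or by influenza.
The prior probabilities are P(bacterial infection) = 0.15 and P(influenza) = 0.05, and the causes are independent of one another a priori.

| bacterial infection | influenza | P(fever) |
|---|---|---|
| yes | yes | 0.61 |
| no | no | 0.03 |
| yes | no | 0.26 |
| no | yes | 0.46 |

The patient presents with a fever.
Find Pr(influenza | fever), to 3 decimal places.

Pr(influenza | fever) ≈ 0.282

For the numerator, keep only influenza=true terms: 0.019550 + 0.004575 = 0.024125
Normalizer over all consistent configurations: 0.03*0.85*0.95 + 0.46*0.85*0.05 + 0.26*0.15*0.95 + 0.61*0.15*0.05 = 0.085400
P(influenza | fever) = 0.024125/0.085400 ≈ 0.282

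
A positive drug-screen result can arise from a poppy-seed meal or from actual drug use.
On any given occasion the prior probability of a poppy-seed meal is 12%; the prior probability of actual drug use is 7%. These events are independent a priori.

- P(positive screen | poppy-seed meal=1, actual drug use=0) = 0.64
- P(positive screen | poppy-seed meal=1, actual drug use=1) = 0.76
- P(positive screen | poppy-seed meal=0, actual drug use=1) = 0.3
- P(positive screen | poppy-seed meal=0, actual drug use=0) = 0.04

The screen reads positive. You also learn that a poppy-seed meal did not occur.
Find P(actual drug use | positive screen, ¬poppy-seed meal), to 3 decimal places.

P(actual drug use | positive screen, ¬poppy-seed meal) ≈ 0.361

Weight on actual drug use=true, given the evidence: 0.3·0.07 = 0.021000
The normalizing constant is 0.04·0.93 + 0.3·0.07 = 0.058200
Posterior = 0.021000 / 0.058200 ≈ 0.361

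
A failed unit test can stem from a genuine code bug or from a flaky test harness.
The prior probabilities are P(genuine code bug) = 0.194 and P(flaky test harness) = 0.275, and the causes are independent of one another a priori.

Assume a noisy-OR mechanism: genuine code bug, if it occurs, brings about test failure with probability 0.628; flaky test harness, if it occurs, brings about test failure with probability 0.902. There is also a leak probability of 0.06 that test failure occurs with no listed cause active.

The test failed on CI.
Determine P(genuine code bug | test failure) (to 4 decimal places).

Under noisy-OR, P(test failure | causes) = 1 − (1−0.06)·∏(1−qᵢ) over the active causes.
P(test failure) = 0.06×0.806×0.725 + 0.90788×0.806×0.275 + 0.65032×0.194×0.725 + 0.965731×0.194×0.275 = 0.035061 + 0.201232 + 0.091468 + 0.051522 = 0.379283
The genuine code bug-present share is 0.091468 + 0.051522 = 0.142990.
So P(genuine code bug | test failure) = 0.142990/0.379283 ≈ 0.3770.

P(genuine code bug | test failure) ≈ 0.3770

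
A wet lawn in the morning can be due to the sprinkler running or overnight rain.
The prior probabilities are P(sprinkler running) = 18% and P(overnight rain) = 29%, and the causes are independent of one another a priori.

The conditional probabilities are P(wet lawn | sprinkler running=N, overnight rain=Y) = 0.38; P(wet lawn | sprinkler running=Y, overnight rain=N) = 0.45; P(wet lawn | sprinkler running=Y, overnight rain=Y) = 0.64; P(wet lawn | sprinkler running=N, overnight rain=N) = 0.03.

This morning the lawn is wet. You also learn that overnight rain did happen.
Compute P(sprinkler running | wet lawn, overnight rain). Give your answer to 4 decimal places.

Weight on sprinkler running=true, given the evidence: 0.64·0.18 = 0.115200
Denominator P(wet lawn | overnight rain): 0.38·0.82 + 0.64·0.18 = 0.426800
P(sprinkler running | wet lawn, overnight rain) = 0.115200/0.426800 ≈ 0.2699

P(sprinkler running | wet lawn, overnight rain) ≈ 0.2699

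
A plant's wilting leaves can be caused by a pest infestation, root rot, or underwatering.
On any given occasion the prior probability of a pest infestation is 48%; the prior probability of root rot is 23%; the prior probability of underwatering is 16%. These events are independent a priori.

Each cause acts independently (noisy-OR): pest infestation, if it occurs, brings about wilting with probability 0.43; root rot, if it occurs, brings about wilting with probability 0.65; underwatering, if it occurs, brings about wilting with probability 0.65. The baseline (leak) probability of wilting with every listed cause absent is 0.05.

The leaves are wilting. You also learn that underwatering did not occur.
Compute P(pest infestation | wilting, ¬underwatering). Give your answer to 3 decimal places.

P(pest infestation | wilting, ¬underwatering) ≈ 0.722

Under noisy-OR, P(wilting | causes) = 1 − (1−0.05)·∏(1−qᵢ) over the active causes.
P(wilting | ¬underwatering) = 0.05·0.52·0.77 + 0.6675·0.52·0.23 + 0.4585·0.48·0.77 + 0.810475·0.48·0.23 = 0.020020 + 0.079833 + 0.169462 + 0.089476 = 0.358791
Restricting to configurations with pest infestation present: 0.169462 + 0.089476 = 0.258938.
Hence the posterior is 0.258938/0.358791 ≈ 0.722.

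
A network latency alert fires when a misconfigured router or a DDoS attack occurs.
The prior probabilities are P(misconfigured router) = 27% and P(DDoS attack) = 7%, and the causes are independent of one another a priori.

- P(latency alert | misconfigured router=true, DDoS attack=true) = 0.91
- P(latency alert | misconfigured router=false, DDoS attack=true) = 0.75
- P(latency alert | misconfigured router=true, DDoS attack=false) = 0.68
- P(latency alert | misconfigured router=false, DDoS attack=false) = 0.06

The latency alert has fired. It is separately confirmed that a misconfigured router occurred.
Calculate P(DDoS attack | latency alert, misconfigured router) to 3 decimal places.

P(DDoS attack | latency alert, misconfigured router) ≈ 0.092

P(latency alert | misconfigured router) = 0.68·0.93 + 0.91·0.07 = 0.632400 + 0.063700 = 0.696100
The DDoS attack-present share is 0.91·0.07 = 0.063700.
So P(DDoS attack | latency alert, misconfigured router) = 0.063700/0.696100 ≈ 0.092.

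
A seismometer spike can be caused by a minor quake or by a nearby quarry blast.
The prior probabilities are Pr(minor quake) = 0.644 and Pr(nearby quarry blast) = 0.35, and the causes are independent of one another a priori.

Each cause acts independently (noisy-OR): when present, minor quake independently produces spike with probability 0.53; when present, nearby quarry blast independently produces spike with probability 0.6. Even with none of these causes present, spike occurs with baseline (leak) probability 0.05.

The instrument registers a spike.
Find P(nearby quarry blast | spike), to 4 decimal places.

Under noisy-OR, P(spike | causes) = 1 − (1−0.05)·∏(1−qᵢ) over the active causes.
P(spike) = 0.05*0.356*0.65 + 0.62*0.356*0.35 + 0.5535*0.644*0.65 + 0.8214*0.644*0.35 = 0.011570 + 0.077252 + 0.231695 + 0.185144 = 0.505661
Restricting to configurations with nearby quarry blast present: 0.077252 + 0.185144 = 0.262396.
Hence the posterior is 0.262396/0.505661 ≈ 0.5189.

P(nearby quarry blast | spike) ≈ 0.5189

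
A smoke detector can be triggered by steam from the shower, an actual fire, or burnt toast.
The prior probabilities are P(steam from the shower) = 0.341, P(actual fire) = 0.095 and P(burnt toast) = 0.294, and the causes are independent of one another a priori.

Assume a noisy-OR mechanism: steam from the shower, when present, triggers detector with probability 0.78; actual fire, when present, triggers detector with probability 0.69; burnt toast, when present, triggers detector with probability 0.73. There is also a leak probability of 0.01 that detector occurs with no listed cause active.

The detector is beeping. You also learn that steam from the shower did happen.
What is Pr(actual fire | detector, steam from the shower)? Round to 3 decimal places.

Under noisy-OR, P(detector | causes) = 1 − (1−0.01)·∏(1−qᵢ) over the active causes.
Weight on actual fire=true, given the evidence: 0.062542 + 0.027421 = 0.089963
Normalizer over all consistent configurations: 0.7822×0.905×0.706 + 0.941194×0.905×0.294 + 0.932482×0.095×0.706 + 0.98177×0.095×0.294 = 0.840157
Posterior = 0.089963 / 0.840157 ≈ 0.107

Pr(actual fire | detector, steam from the shower) ≈ 0.107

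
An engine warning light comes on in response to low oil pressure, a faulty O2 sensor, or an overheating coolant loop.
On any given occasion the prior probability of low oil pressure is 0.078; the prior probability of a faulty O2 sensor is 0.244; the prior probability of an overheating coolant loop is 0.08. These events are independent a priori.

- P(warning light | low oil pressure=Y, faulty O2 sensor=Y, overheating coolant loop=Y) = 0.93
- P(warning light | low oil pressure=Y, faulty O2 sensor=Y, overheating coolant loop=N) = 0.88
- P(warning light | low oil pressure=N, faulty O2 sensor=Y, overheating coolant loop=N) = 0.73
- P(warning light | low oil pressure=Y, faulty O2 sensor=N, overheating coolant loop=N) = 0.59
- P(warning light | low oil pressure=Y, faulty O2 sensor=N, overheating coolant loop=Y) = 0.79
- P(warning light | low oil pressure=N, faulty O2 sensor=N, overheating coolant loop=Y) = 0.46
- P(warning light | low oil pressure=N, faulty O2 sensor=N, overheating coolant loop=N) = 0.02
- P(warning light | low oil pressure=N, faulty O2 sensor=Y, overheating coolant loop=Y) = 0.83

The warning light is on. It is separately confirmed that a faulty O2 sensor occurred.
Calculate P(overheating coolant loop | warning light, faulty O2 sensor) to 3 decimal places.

Sum P(warning light|·) weighted by the priors over the 4 (low oil pressure, overheating coolant loop) configurations:
  P(warning light | faulty O2 sensor) = 0.73*0.922*0.92 + 0.83*0.922*0.08 + 0.88*0.078*0.92 + 0.93*0.078*0.08
        = 0.619215 + 0.061221 + 0.063149 + 0.005803 = 0.749388
Keeping only the overheating coolant loop-present terms gives 0.067024, so
  P(overheating coolant loop | warning light, faulty O2 sensor) = 0.067024 / 0.749388 ≈ 0.089

P(overheating coolant loop | warning light, faulty O2 sensor) ≈ 0.089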